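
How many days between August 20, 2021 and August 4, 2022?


From August 20, 2021 to August 4, 2022
Rest of August 2021: 31 - 20 = 11
Full months: September 30, October 31, November 30, December 31, January 31, February 2022 28, March 31, April 30, May 31, June 30, July 31
Days into August 2022: 4
Total = 11 + 30 + 31 + 30 + 31 + 31 + 28 + 31 + 30 + 31 + 30 + 31 + 4 = 349 days

349 days


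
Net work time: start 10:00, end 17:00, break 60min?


Total time = (17×60+0) - (10×60+0)
= 1020 - 600 = 420 min
Minus break: 420 - 60 = 360 min
= 6h 0m

6h 0m (360 minutes)


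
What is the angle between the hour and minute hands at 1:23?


96.5°

Hour hand = 1×30 + 23×0.5 = 41.5°
Minute hand = 23×6 = 138°
Difference = |41.5 - 138| = 96.5°


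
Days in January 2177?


Month: January (month 1)
January has 31 days

31 days


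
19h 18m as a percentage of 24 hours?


Total minutes: 19×60 + 18 = 1158
Day = 24×60 = 1440 minutes
Fraction = 1158/1440 ≈ 0.8042
As a percentage: 1158/1440 × 100 ≈ 80.42%

0.8042 (80.42%)


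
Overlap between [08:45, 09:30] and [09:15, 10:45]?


15 minutes

Meeting A: 525-570 (in minutes from midnight)
Meeting B: 555-645
Overlap start = max(525, 555) = 555
Overlap end = min(570, 645) = 570
Overlap = max(0, 570 - 555) = 15 min


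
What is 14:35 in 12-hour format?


2:35 PM

Hour: 14
14 - 12 = 2 → PM


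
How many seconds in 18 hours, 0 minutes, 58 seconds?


64858 seconds

Hours: 18 × 3600 = 64800
Minutes: 0 × 60 = 0
Seconds: 58
Total = 64800 + 0 + 58 = 64858


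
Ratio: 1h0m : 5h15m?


Duration 1: 60 minutes
Duration 2: 315 minutes
Ratio = 60:315
GCD = 15
Simplified = 4:21
As a decimal: 4/21 ≈ 0.19

4:21 (0.19)


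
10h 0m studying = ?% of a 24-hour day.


Time: 600 minutes
Day: 1440 minutes
Percentage = (600/1440) × 100 ≈ 41.7%

41.7%


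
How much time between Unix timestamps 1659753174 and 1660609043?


855869 seconds (237.7 hours / 9.91 days)

Difference = 1660609043 - 1659753174 = 855869 seconds
In hours: 855869 / 3600 ≈ 237.7
In days: 855869 / 86400 ≈ 9.91


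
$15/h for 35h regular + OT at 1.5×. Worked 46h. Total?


$772.50

Regular: 35h × $15 = $525.00
Overtime: 46 - 35 = 11h
OT pay: 11h × $15 × 1.5 = $247.50
Total = $525.00 + $247.50 = $772.50


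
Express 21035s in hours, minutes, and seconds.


5h 50m 35s

Hours: 21035 ÷ 3600 = 5 remainder 3035
Minutes: 3035 ÷ 60 = 50 remainder 35
Seconds: 35


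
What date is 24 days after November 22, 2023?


Start: November 22, 2023
Add 24 days
November 22 → December 1: 30 - 22 + 1 = 9 days (24 - 9 = 15 left)
December 1 + 15 = December 16, 2023

December 16, 2023


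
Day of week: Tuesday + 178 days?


Friday

Start: Tuesday (index 1)
(1 + 178) mod 7
= 179 mod 7
= 4
Index 4 → Friday


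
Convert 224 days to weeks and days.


32 weeks 0 days

Weeks: 224 ÷ 7 = 32 remainder 0


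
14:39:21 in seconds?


Hours: 14 × 3600 = 50400
Minutes: 39 × 60 = 2340
Seconds: 21
Total = 50400 + 2340 + 21 = 52761

52761 seconds


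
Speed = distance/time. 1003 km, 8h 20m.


Distance: 1003 km
Time: 8h 20m = 500 min = 500/60 = 25/3 hours
Speed = 1003 ÷ (25/3) = 1003 × 3 / 25 = 3009/25 ≈ 120.4 km/h

120.4 km/h


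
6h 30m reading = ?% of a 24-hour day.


27.1%

Time: 390 minutes
Day: 1440 minutes
Percentage = (390/1440) × 100 ≈ 27.1%


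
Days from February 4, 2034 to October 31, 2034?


From February 4, 2034 to October 31, 2034
Rest of February 2034: 28 - 4 = 24
Full months: March 31, April 30, May 31, June 30, July 31, August 31, September 30
Days into October 2034: 31
Total = 24 + 31 + 30 + 31 + 30 + 31 + 31 + 30 + 31 = 269 days

269 days


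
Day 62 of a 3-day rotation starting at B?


Shifts: A, B, C
Start: B (index 1)
Day 62: (1 + 62 - 1) mod 3
= 62 mod 3
= 2
Index 2 → shift C

Shift C


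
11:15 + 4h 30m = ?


Start: 675 minutes from midnight
Add: 270 minutes
Total: 945 minutes
Hours: 945 ÷ 60 = 15 remainder 45

15:45


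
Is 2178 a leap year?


No

Rules: divisible by 4 AND (not by 100 OR by 400)
2178 ÷ 4 = 544 remainder 2 → not divisible by 4
Not divisible by 4 → not a leap year


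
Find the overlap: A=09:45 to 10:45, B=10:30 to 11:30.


15 minutes

Meeting A: 585-645 (in minutes from midnight)
Meeting B: 630-690
Overlap start = max(585, 630) = 630
Overlap end = min(645, 690) = 645
Overlap = max(0, 645 - 630) = 15 min


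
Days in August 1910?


Month: August (month 8)
August has 31 days

31 days


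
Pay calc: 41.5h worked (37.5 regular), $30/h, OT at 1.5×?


$1305.00

Regular: 37.5h × $30 = $1125.00
Overtime: 41.5 - 37.5 = 4.0h
OT pay: 4.0h × $30 × 1.5 = $180.00
Total = $1125.00 + $180.00 = $1305.00


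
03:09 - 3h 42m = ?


Start: 189 minutes from midnight
Subtract: 222 minutes
Remaining: 189 - 222 = -33
Negative → add 24×60 = 1407
Hours: 23, Minutes: 27

23:27


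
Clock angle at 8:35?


Hour hand = 8×30 + 35×0.5 = 257.5°
Minute hand = 35×6 = 210°
Difference = |257.5 - 210| = 47.5°

47.5°


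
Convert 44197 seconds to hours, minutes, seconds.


12h 16m 37s

Hours: 44197 ÷ 3600 = 12 remainder 997
Minutes: 997 ÷ 60 = 16 remainder 37
Seconds: 37


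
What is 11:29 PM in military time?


23:29

Input: 11:29 PM
PM: 11 + 12 = 23


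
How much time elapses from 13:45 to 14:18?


End time in minutes: 14×60 + 18 = 858
Start time in minutes: 13×60 + 45 = 825
Difference = 858 - 825 = 33 minutes
= 0 hours 33 minutes

0h 33m


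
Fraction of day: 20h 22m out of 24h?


0.8486 (84.86%)

Total minutes: 20×60 + 22 = 1222
Day = 24×60 = 1440 minutes
Fraction = 1222/1440 ≈ 0.8486
As a percentage: 1222/1440 × 100 ≈ 84.86%


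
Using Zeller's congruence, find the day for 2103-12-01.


Saturday

Zeller's congruence:
q=1, m=12, k=3, j=21
h = (1 + ⌊13×13/5⌋ + 3 + ⌊3/4⌋ + ⌊21/4⌋ - 2×21) mod 7
= (1 + 33 + 3 + 0 + 5 - 42) mod 7
= 0 mod 7 = 0
h=0 → Saturday


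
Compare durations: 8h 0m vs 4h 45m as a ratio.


Duration 1: 480 minutes
Duration 2: 285 minutes
Ratio = 480:285
GCD = 15
Simplified = 32:19
As a decimal: 32/19 ≈ 1.68

32:19 (1.68)


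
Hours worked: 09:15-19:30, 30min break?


Total time = (19×60+30) - (9×60+15)
= 1170 - 555 = 615 min
Minus break: 615 - 30 = 585 min
= 9h 45m

9h 45m (585 minutes)


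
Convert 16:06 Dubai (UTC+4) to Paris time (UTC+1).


Time difference = UTC+1 - UTC+4 = -3 hours
New hour = (16 -3) mod 24
= 13 mod 24 = 13
Minutes unchanged → 13:06

13:06


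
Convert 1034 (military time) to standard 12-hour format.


10:34 AM

Hour: 10
10 < 12 → AM


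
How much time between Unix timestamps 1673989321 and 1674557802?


568481 seconds (157.9 hours / 6.58 days)

Difference = 1674557802 - 1673989321 = 568481 seconds
In hours: 568481 / 3600 ≈ 157.9
In days: 568481 / 86400 ≈ 6.58


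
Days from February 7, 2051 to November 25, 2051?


291 days

From February 7, 2051 to November 25, 2051
Rest of February 2051: 28 - 7 = 21
Full months: March 31, April 30, May 31, June 30, July 31, August 31, September 30, October 31
Days into November 2051: 25
Total = 21 + 31 + 30 + 31 + 30 + 31 + 31 + 30 + 31 + 25 = 291 days


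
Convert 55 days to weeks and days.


7 weeks 6 days

Weeks: 55 ÷ 7 = 7 remainder 6


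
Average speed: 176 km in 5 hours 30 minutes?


32.0 km/h

Distance: 176 km
Time: 5h 30m = 330 min = 330/60 = 11/2 hours
Speed = 176 ÷ (11/2) = 176 × 2 / 11 = 352/11 = 32.0 km/h


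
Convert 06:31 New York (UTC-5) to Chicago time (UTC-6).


05:31

Time difference = UTC-6 - UTC-5 = -1 hours
New hour = (6 -1) mod 24
= 5 mod 24 = 5
Minutes unchanged → 05:31


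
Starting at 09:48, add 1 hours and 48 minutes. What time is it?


Start: 588 minutes from midnight
Add: 108 minutes
Total: 696 minutes
Hours: 696 ÷ 60 = 11 remainder 36

11:36


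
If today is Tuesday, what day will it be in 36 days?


Start: Tuesday (index 1)
(1 + 36) mod 7
= 37 mod 7
= 2
Index 2 → Wednesday

Wednesday


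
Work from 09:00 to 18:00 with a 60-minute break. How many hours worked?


8h 0m (480 minutes)

Total time = (18×60+0) - (9×60+0)
= 1080 - 540 = 540 min
Minus break: 540 - 60 = 480 min
= 8h 0m


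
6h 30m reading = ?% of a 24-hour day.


Time: 390 minutes
Day: 1440 minutes
Percentage = (390/1440) × 100 ≈ 27.1%

27.1%


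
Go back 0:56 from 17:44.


Start: 1064 minutes from midnight
Subtract: 56 minutes
Remaining: 1064 - 56 = 1008
Hours: 16, Minutes: 48

16:48


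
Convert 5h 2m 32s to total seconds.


18152 seconds

Hours: 5 × 3600 = 18000
Minutes: 2 × 60 = 120
Seconds: 32
Total = 18000 + 120 + 32 = 18152


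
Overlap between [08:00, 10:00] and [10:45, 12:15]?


0 minutes

Meeting A: 480-600 (in minutes from midnight)
Meeting B: 645-735
Overlap start = max(480, 645) = 645
Overlap end = min(600, 735) = 600
Overlap = max(0, 600 - 645) = 0 min


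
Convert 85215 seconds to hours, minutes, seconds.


23h 40m 15s

Hours: 85215 ÷ 3600 = 23 remainder 2415
Minutes: 2415 ÷ 60 = 40 remainder 15
Seconds: 15


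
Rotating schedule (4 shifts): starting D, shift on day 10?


Shift A

Shifts: A, B, C, D
Start: D (index 3)
Day 10: (3 + 10 - 1) mod 4
= 12 mod 4
= 0
Index 0 → shift A


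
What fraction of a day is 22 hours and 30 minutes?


Total minutes: 22×60 + 30 = 1350
Day = 24×60 = 1440 minutes
Fraction = 1350/1440 = 0.9375
As a percentage: 1350/1440 × 100 = 93.75%

0.9375 (93.75%)


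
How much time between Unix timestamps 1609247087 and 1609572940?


Difference = 1609572940 - 1609247087 = 325853 seconds
In hours: 325853 / 3600 ≈ 90.5
In days: 325853 / 86400 ≈ 3.77

325853 seconds (90.5 hours / 3.77 days)


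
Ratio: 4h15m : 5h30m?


Duration 1: 255 minutes
Duration 2: 330 minutes
Ratio = 255:330
GCD = 15
Simplified = 17:22
As a decimal: 17/22 ≈ 0.77

17:22 (0.77)


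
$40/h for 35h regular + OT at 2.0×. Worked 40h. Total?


Regular: 35h × $40 = $1400.00
Overtime: 40 - 35 = 5h
OT pay: 5h × $40 × 2.0 = $400.00
Total = $1400.00 + $400.00 = $1800.00

$1800.00


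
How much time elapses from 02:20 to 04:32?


End time in minutes: 4×60 + 32 = 272
Start time in minutes: 2×60 + 20 = 140
Difference = 272 - 140 = 132 minutes
= 2 hours 12 minutes

2h 12m


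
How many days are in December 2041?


Month: December (month 12)
December has 31 days

31 days


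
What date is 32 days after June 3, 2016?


Start: June 3, 2016
Add 32 days
June 3 → July 1: 30 - 3 + 1 = 28 days (32 - 28 = 4 left)
July 1 + 4 = July 5, 2016

July 5, 2016


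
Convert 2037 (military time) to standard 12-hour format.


Hour: 20
20 - 12 = 8 → PM

8:37 PM


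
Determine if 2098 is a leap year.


No

Rules: divisible by 4 AND (not by 100 OR by 400)
2098 ÷ 4 = 524 remainder 2 → not divisible by 4
Not divisible by 4 → not a leap year


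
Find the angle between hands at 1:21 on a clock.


85.5°

Hour hand = 1×30 + 21×0.5 = 40.5°
Minute hand = 21×6 = 126°
Difference = |40.5 - 126| = 85.5°


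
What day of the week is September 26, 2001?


Zeller's congruence:
q=26, m=9, k=1, j=20
h = (26 + ⌊13×10/5⌋ + 1 + ⌊1/4⌋ + ⌊20/4⌋ - 2×20) mod 7
= (26 + 26 + 1 + 0 + 5 - 40) mod 7
= 18 mod 7 = 4
h=4 → Wednesday

Wednesday


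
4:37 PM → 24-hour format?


Input: 4:37 PM
PM: 4 + 12 = 16

16:37


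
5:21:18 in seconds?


Hours: 5 × 3600 = 18000
Minutes: 21 × 60 = 1260
Seconds: 18
Total = 18000 + 1260 + 18 = 19278

19278 seconds


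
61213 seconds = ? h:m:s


17h 0m 13s

Hours: 61213 ÷ 3600 = 17 remainder 13
Minutes: 13 ÷ 60 = 0 remainder 13
Seconds: 13


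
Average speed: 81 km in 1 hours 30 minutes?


54.0 km/h

Distance: 81 km
Time: 1h 30m = 90 min = 90/60 = 3/2 hours
Speed = 81 ÷ (3/2) = 81 × 2 / 3 = 162/3 = 54.0 km/h


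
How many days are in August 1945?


31 days

Month: August (month 8)
August has 31 days


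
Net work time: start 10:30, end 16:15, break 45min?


5h 0m (300 minutes)

Total time = (16×60+15) - (10×60+30)
= 975 - 630 = 345 min
Minus break: 345 - 45 = 300 min
= 5h 0m


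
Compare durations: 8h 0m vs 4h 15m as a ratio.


32:17 (1.88)

Duration 1: 480 minutes
Duration 2: 255 minutes
Ratio = 480:255
GCD = 15
Simplified = 32:17
As a decimal: 32/17 ≈ 1.88


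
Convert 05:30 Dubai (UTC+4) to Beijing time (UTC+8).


Time difference = UTC+8 - UTC+4 = +4 hours
New hour = (5 + 4) mod 24
= 9 mod 24 = 9
Minutes unchanged → 09:30

09:30


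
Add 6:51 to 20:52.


03:43 (next day)

Start: 1252 minutes from midnight
Add: 411 minutes
Total: 1663 minutes
Hours: 1663 ÷ 60 = 27 remainder 43
27 ≥ 24 → 27 - 24 = 3 (next day)


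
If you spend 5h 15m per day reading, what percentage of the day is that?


Time: 315 minutes
Day: 1440 minutes
Percentage = (315/1440) × 100 ≈ 21.9%

21.9%


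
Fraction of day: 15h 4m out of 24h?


Total minutes: 15×60 + 4 = 904
Day = 24×60 = 1440 minutes
Fraction = 904/1440 ≈ 0.6278
As a percentage: 904/1440 × 100 ≈ 62.78%

0.6278 (62.78%)


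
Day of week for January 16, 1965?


Saturday

Zeller's congruence:
q=16, m=13, k=64, j=19
h = (16 + ⌊13×14/5⌋ + 64 + ⌊64/4⌋ + ⌊19/4⌋ - 2×19) mod 7
= (16 + 36 + 64 + 16 + 4 - 38) mod 7
= 98 mod 7 = 0
h=0 → Saturday


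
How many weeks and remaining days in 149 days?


21 weeks 2 days

Weeks: 149 ÷ 7 = 21 remainder 2


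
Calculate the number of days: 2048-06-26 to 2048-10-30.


From June 26, 2048 to October 30, 2048
Rest of June 2048: 30 - 26 = 4
Full months: July 31, August 31, September 30
Days into October 2048: 30
Total = 4 + 31 + 31 + 30 + 30 = 126 days

126 days


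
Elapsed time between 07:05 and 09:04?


1h 59m

End time in minutes: 9×60 + 4 = 544
Start time in minutes: 7×60 + 5 = 425
Difference = 544 - 425 = 119 minutes
= 1 hours 59 minutes


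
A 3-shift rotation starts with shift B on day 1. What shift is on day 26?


Shift C

Shifts: A, B, C
Start: B (index 1)
Day 26: (1 + 26 - 1) mod 3
= 26 mod 3
= 2
Index 2 → shift C


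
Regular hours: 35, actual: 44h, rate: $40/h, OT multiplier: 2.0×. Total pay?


$2120.00

Regular: 35h × $40 = $1400.00
Overtime: 44 - 35 = 9h
OT pay: 9h × $40 × 2.0 = $720.00
Total = $1400.00 + $720.00 = $2120.00


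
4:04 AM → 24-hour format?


Input: 4:04 AM
AM hour stays: 4

04:04


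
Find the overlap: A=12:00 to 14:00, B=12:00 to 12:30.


30 minutes

Meeting A: 720-840 (in minutes from midnight)
Meeting B: 720-750
Overlap start = max(720, 720) = 720
Overlap end = min(840, 750) = 750
Overlap = max(0, 750 - 720) = 30 min


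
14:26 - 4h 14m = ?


10:12

Start: 866 minutes from midnight
Subtract: 254 minutes
Remaining: 866 - 254 = 612
Hours: 10, Minutes: 12


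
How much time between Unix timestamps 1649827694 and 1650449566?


621872 seconds (172.7 hours / 7.20 days)

Difference = 1650449566 - 1649827694 = 621872 seconds
In hours: 621872 / 3600 ≈ 172.7
In days: 621872 / 86400 ≈ 7.20


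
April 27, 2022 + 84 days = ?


July 20, 2022

Start: April 27, 2022
Add 84 days
April 27 → May 1: 30 - 27 + 1 = 4 days (84 - 4 = 80 left)
May 1 → June 1: 31 - 1 + 1 = 31 days (80 - 31 = 49 left)
June 1 → July 1: 30 - 1 + 1 = 30 days (49 - 30 = 19 left)
July 1 + 19 = July 20, 2022


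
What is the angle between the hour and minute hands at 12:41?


Hour hand (12 ≡ 0 on the dial): 0×30 + 41×0.5 = 20.5°
Minute hand = 41×6 = 246°
Difference = |20.5 - 246| = 225.5°
Since > 180°: 360 - 225.5 = 134.5°

134.5°


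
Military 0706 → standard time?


7:06 AM

Hour: 7
7 < 12 → AM


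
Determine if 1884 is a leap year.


Rules: divisible by 4 AND (not by 100 OR by 400)
1884 ÷ 4 = 471 exactly → divisible by 4
1884 ÷ 100 = 18 remainder 84 → not divisible by 100
Divisible by 4 but not by 100 → leap year

Yes


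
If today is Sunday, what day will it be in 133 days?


Start: Sunday (index 6)
(6 + 133) mod 7
= 139 mod 7
= 6
Index 6 → Sunday

Sunday


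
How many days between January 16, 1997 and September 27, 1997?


254 days

From January 16, 1997 to September 27, 1997
Rest of January 1997: 31 - 16 = 15
Full months: February 1997 28, March 31, April 30, May 31, June 30, July 31, August 31
Days into September 1997: 27
Total = 15 + 28 + 31 + 30 + 31 + 30 + 31 + 31 + 27 = 254 days


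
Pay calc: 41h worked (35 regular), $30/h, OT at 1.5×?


$1320.00

Regular: 35h × $30 = $1050.00
Overtime: 41 - 35 = 6h
OT pay: 6h × $30 × 1.5 = $270.00
Total = $1050.00 + $270.00 = $1320.00


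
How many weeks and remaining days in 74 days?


10 weeks 4 days

Weeks: 74 ÷ 7 = 10 remainder 4


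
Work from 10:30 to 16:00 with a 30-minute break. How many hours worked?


Total time = (16×60+0) - (10×60+30)
= 960 - 630 = 330 min
Minus break: 330 - 30 = 300 min
= 5h 0m

5h 0m (300 minutes)


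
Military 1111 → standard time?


Hour: 11
11 < 12 → AM

11:11 AM


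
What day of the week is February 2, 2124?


Wednesday

Zeller's congruence:
q=2, m=14, k=23, j=21
h = (2 + ⌊13×15/5⌋ + 23 + ⌊23/4⌋ + ⌊21/4⌋ - 2×21) mod 7
= (2 + 39 + 23 + 5 + 5 - 42) mod 7
= 32 mod 7 = 4
h=4 → Wednesday


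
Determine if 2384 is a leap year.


Rules: divisible by 4 AND (not by 100 OR by 400)
2384 ÷ 4 = 596 exactly → divisible by 4
2384 ÷ 100 = 23 remainder 84 → not divisible by 100
Divisible by 4 but not by 100 → leap year

Yes


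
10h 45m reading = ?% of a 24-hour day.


Time: 645 minutes
Day: 1440 minutes
Percentage = (645/1440) × 100 ≈ 44.8%

44.8%


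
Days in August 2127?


Month: August (month 8)
August has 31 days

31 days


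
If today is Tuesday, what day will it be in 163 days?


Thursday

Start: Tuesday (index 1)
(1 + 163) mod 7
= 164 mod 7
= 3
Index 3 → Thursday


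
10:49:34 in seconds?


38974 seconds

Hours: 10 × 3600 = 36000
Minutes: 49 × 60 = 2940
Seconds: 34
Total = 36000 + 2940 + 34 = 38974


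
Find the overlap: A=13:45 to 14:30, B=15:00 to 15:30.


0 minutes

Meeting A: 825-870 (in minutes from midnight)
Meeting B: 900-930
Overlap start = max(825, 900) = 900
Overlap end = min(870, 930) = 870
Overlap = max(0, 870 - 900) = 0 min


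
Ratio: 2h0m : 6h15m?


Duration 1: 120 minutes
Duration 2: 375 minutes
Ratio = 120:375
GCD = 15
Simplified = 8:25
As a decimal: 8/25 = 0.32

8:25 (0.32)


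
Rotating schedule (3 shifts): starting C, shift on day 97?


Shifts: A, B, C
Start: C (index 2)
Day 97: (2 + 97 - 1) mod 3
= 98 mod 3
= 2
Index 2 → shift C

Shift C


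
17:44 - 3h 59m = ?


Start: 1064 minutes from midnight
Subtract: 239 minutes
Remaining: 1064 - 239 = 825
Hours: 13, Minutes: 45

13:45


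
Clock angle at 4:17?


26.5°

Hour hand = 4×30 + 17×0.5 = 128.5°
Minute hand = 17×6 = 102°
Difference = |128.5 - 102| = 26.5°


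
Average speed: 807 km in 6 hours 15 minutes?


Distance: 807 km
Time: 6h 15m = 375 min = 375/60 = 25/4 hours
Speed = 807 ÷ (25/4) = 807 × 4 / 25 = 3228/25 ≈ 129.1 km/h

129.1 km/h


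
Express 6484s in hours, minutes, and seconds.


Hours: 6484 ÷ 3600 = 1 remainder 2884
Minutes: 2884 ÷ 60 = 48 remainder 4
Seconds: 4

1h 48m 4s


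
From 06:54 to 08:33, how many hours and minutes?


End time in minutes: 8×60 + 33 = 513
Start time in minutes: 6×60 + 54 = 414
Difference = 513 - 414 = 99 minutes
= 1 hours 39 minutes

1h 39m


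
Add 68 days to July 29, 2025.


Start: July 29, 2025
Add 68 days
July 29 → August 1: 31 - 29 + 1 = 3 days (68 - 3 = 65 left)
August 1 → September 1: 31 - 1 + 1 = 31 days (65 - 31 = 34 left)
September 1 → October 1: 30 - 1 + 1 = 30 days (34 - 30 = 4 left)
October 1 + 4 = October 5, 2025

October 5, 2025


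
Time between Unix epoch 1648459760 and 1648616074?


156314 seconds (43.4 hours / 1.81 days)

Difference = 1648616074 - 1648459760 = 156314 seconds
In hours: 156314 / 3600 ≈ 43.4
In days: 156314 / 86400 ≈ 1.81


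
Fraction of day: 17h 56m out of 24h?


Total minutes: 17×60 + 56 = 1076
Day = 24×60 = 1440 minutes
Fraction = 1076/1440 ≈ 0.7472
As a percentage: 1076/1440 × 100 ≈ 74.72%

0.7472 (74.72%)


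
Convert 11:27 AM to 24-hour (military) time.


Input: 11:27 AM
AM hour stays: 11

11:27


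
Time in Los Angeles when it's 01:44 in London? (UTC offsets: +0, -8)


Time difference = UTC-8 - UTC+0 = -8 hours
New hour = (1 -8) mod 24
= -7 mod 24 = 17
Minutes unchanged → 17:44; -7 < 0 → previous day

17:44 (previous day)


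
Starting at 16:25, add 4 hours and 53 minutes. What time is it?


Start: 985 minutes from midnight
Add: 293 minutes
Total: 1278 minutes
Hours: 1278 ÷ 60 = 21 remainder 18

21:18


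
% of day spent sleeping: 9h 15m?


Time: 555 minutes
Day: 1440 minutes
Percentage = (555/1440) × 100 ≈ 38.5%

38.5%


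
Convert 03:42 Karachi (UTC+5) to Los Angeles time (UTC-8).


Time difference = UTC-8 - UTC+5 = -13 hours
New hour = (3 -13) mod 24
= -10 mod 24 = 14
Minutes unchanged → 14:42; -10 < 0 → previous day

14:42 (previous day)


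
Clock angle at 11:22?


151.0°

Hour hand = 11×30 + 22×0.5 = 341.0°
Minute hand = 22×6 = 132°
Difference = |341.0 - 132| = 209.0°
Since > 180°: 360 - 209.0 = 151.0°


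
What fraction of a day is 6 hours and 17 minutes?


Total minutes: 6×60 + 17 = 377
Day = 24×60 = 1440 minutes
Fraction = 377/1440 ≈ 0.2618
As a percentage: 377/1440 × 100 ≈ 26.18%

0.2618 (26.18%)


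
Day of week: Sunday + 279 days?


Start: Sunday (index 6)
(6 + 279) mod 7
= 285 mod 7
= 5
Index 5 → Saturday

Saturday


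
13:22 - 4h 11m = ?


09:11

Start: 802 minutes from midnight
Subtract: 251 minutes
Remaining: 802 - 251 = 551
Hours: 9, Minutes: 11


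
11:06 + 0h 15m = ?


11:21

Start: 666 minutes from midnight
Add: 15 minutes
Total: 681 minutes
Hours: 681 ÷ 60 = 11 remainder 21


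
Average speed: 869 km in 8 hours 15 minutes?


Distance: 869 km
Time: 8h 15m = 495 min = 495/60 = 33/4 hours
Speed = 869 ÷ (33/4) = 869 × 4 / 33 = 3476/33 ≈ 105.3 km/h

105.3 km/h


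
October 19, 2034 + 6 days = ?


October 25, 2034

Start: October 19, 2034
Add 6 days
October 19 + 6 = October 25, 2034


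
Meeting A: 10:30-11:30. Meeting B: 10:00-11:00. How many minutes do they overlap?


Meeting A: 630-690 (in minutes from midnight)
Meeting B: 600-660
Overlap start = max(630, 600) = 630
Overlap end = min(690, 660) = 660
Overlap = max(0, 660 - 630) = 30 min

30 minutes


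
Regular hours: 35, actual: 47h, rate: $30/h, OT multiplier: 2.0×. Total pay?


Regular: 35h × $30 = $1050.00
Overtime: 47 - 35 = 12h
OT pay: 12h × $30 × 2.0 = $720.00
Total = $1050.00 + $720.00 = $1770.00

$1770.00


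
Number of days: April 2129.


30 days

Month: April (month 4)
April has 30 days


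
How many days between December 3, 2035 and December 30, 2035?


27 days

From December 3, 2035 to December 30, 2035
Same month: 30 - 3 = 27 days


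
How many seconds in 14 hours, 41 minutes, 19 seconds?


Hours: 14 × 3600 = 50400
Minutes: 41 × 60 = 2460
Seconds: 19
Total = 50400 + 2460 + 19 = 52879

52879 seconds


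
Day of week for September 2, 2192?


Zeller's congruence:
q=2, m=9, k=92, j=21
h = (2 + ⌊13×10/5⌋ + 92 + ⌊92/4⌋ + ⌊21/4⌋ - 2×21) mod 7
= (2 + 26 + 92 + 23 + 5 - 42) mod 7
= 106 mod 7 = 1
h=1 → Sunday

Sunday


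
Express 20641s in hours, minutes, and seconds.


5h 44m 1s

Hours: 20641 ÷ 3600 = 5 remainder 2641
Minutes: 2641 ÷ 60 = 44 remainder 1
Seconds: 1


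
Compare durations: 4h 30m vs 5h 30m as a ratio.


9:11 (0.82)

Duration 1: 270 minutes
Duration 2: 330 minutes
Ratio = 270:330
GCD = 30
Simplified = 9:11
As a decimal: 9/11 ≈ 0.82


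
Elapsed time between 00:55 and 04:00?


End time in minutes: 4×60 + 0 = 240
Start time in minutes: 0×60 + 55 = 55
Difference = 240 - 55 = 185 minutes
= 3 hours 5 minutes

3h 5m


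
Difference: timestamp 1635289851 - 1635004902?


Difference = 1635289851 - 1635004902 = 284949 seconds
In hours: 284949 / 3600 ≈ 79.2
In days: 284949 / 86400 ≈ 3.30

284949 seconds (79.2 hours / 3.30 days)


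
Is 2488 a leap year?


Yes

Rules: divisible by 4 AND (not by 100 OR by 400)
2488 ÷ 4 = 622 exactly → divisible by 4
2488 ÷ 100 = 24 remainder 88 → not divisible by 100
Divisible by 4 but not by 100 → leap year


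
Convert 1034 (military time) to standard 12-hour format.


Hour: 10
10 < 12 → AM

10:34 AM


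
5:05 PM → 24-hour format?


Input: 5:05 PM
PM: 5 + 12 = 17

17:05


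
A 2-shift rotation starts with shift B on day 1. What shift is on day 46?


Shifts: A, B
Start: B (index 1)
Day 46: (1 + 46 - 1) mod 2
= 46 mod 2
= 0
Index 0 → shift A

Shift A


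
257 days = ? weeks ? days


36 weeks 5 days

Weeks: 257 ÷ 7 = 36 remainder 5


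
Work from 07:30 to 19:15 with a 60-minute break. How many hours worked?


10h 45m (645 minutes)

Total time = (19×60+15) - (7×60+30)
= 1155 - 450 = 705 min
Minus break: 705 - 60 = 645 min
= 10h 45m


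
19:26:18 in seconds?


69978 seconds

Hours: 19 × 3600 = 68400
Minutes: 26 × 60 = 1560
Seconds: 18
Total = 68400 + 1560 + 18 = 69978


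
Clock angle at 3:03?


73.5°

Hour hand = 3×30 + 3×0.5 = 91.5°
Minute hand = 3×6 = 18°
Difference = |91.5 - 18| = 73.5°


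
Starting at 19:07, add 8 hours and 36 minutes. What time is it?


03:43 (next day)

Start: 1147 minutes from midnight
Add: 516 minutes
Total: 1663 minutes
Hours: 1663 ÷ 60 = 27 remainder 43
27 ≥ 24 → 27 - 24 = 3 (next day)


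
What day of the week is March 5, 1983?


Zeller's congruence:
q=5, m=3, k=83, j=19
h = (5 + ⌊13×4/5⌋ + 83 + ⌊83/4⌋ + ⌊19/4⌋ - 2×19) mod 7
= (5 + 10 + 83 + 20 + 4 - 38) mod 7
= 84 mod 7 = 0
h=0 → Saturday

Saturday


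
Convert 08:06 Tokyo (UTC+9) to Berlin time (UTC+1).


00:06

Time difference = UTC+1 - UTC+9 = -8 hours
New hour = (8 -8) mod 24
= 0 mod 24 = 0
Minutes unchanged → 00:06


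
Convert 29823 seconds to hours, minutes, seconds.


Hours: 29823 ÷ 3600 = 8 remainder 1023
Minutes: 1023 ÷ 60 = 17 remainder 3
Seconds: 3

8h 17m 3s


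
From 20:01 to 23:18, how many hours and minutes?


End time in minutes: 23×60 + 18 = 1398
Start time in minutes: 20×60 + 1 = 1201
Difference = 1398 - 1201 = 197 minutes
= 3 hours 17 minutes

3h 17m


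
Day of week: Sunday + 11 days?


Start: Sunday (index 6)
(6 + 11) mod 7
= 17 mod 7
= 3
Index 3 → Thursday

Thursday


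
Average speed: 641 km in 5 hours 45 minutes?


Distance: 641 km
Time: 5h 45m = 345 min = 345/60 = 23/4 hours
Speed = 641 ÷ (23/4) = 641 × 4 / 23 = 2564/23 ≈ 111.5 km/h

111.5 km/h


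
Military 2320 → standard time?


11:20 PM

Hour: 23
23 - 12 = 11 → PM


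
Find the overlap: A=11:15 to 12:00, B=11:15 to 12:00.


Meeting A: 675-720 (in minutes from midnight)
Meeting B: 675-720
Overlap start = max(675, 675) = 675
Overlap end = min(720, 720) = 720
Overlap = max(0, 720 - 675) = 45 min

45 minutes


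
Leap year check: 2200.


No

Rules: divisible by 4 AND (not by 100 OR by 400)
2200 ÷ 4 = 550 exactly → divisible by 4
2200 ÷ 100 = 22 exactly → divisible by 100
2200 ÷ 400 = 5 remainder 200 → not divisible by 400
Divisible by 100 but not by 400 → not a leap year


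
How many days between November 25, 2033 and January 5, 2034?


From November 25, 2033 to January 5, 2034
Rest of November 2033: 30 - 25 = 5
Full months: December 31
Days into January 2034: 5
Total = 5 + 31 + 5 = 41 days

41 days


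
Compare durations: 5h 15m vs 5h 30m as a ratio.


21:22 (0.95)

Duration 1: 315 minutes
Duration 2: 330 minutes
Ratio = 315:330
GCD = 15
Simplified = 21:22
As a decimal: 21/22 ≈ 0.95


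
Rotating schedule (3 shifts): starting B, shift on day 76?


Shifts: A, B, C
Start: B (index 1)
Day 76: (1 + 76 - 1) mod 3
= 76 mod 3
= 1
Index 1 → shift B

Shift B


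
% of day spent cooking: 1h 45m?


Time: 105 minutes
Day: 1440 minutes
Percentage = (105/1440) × 100 ≈ 7.3%

7.3%


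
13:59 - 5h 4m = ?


Start: 839 minutes from midnight
Subtract: 304 minutes
Remaining: 839 - 304 = 535
Hours: 8, Minutes: 55

08:55


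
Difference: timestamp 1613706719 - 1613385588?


321131 seconds (89.2 hours / 3.72 days)

Difference = 1613706719 - 1613385588 = 321131 seconds
In hours: 321131 / 3600 ≈ 89.2
In days: 321131 / 86400 ≈ 3.72


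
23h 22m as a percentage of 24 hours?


Total minutes: 23×60 + 22 = 1402
Day = 24×60 = 1440 minutes
Fraction = 1402/1440 ≈ 0.9736
As a percentage: 1402/1440 × 100 ≈ 97.36%

0.9736 (97.36%)


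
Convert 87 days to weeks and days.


Weeks: 87 ÷ 7 = 12 remainder 3

12 weeks 3 days


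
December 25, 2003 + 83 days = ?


March 17, 2004

Start: December 25, 2003
Add 83 days
December 25 → January 1: 31 - 25 + 1 = 7 days (83 - 7 = 76 left)
January 1 → February 1: 31 - 1 + 1 = 31 days (76 - 31 = 45 left)
February 1 → March 1: 29 - 1 + 1 = 29 days (45 - 29 = 16 left)
March 1 + 16 = March 17, 2004


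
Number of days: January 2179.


31 days

Month: January (month 1)
January has 31 days


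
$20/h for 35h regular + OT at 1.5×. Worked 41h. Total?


$880.00

Regular: 35h × $20 = $700.00
Overtime: 41 - 35 = 6h
OT pay: 6h × $20 × 1.5 = $180.00
Total = $700.00 + $180.00 = $880.00


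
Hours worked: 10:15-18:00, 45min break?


7h 0m (420 minutes)

Total time = (18×60+0) - (10×60+15)
= 1080 - 615 = 465 min
Minus break: 465 - 45 = 420 min
= 7h 0m


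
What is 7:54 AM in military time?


Input: 7:54 AM
AM hour stays: 7

07:54


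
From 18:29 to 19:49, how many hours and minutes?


1h 20m

End time in minutes: 19×60 + 49 = 1189
Start time in minutes: 18×60 + 29 = 1109
Difference = 1189 - 1109 = 80 minutes
= 1 hours 20 minutes


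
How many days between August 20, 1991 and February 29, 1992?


From August 20, 1991 to February 29, 1992
Rest of August 1991: 31 - 20 = 11
Full months: September 30, October 31, November 30, December 31, January 31
Days into February 1992: 29
Total = 11 + 30 + 31 + 30 + 31 + 31 + 29 = 193 days

193 days


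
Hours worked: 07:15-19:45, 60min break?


Total time = (19×60+45) - (7×60+15)
= 1185 - 435 = 750 min
Minus break: 750 - 60 = 690 min
= 11h 30m

11h 30m (690 minutes)


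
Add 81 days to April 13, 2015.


July 3, 2015

Start: April 13, 2015
Add 81 days
April 13 → May 1: 30 - 13 + 1 = 18 days (81 - 18 = 63 left)
May 1 → June 1: 31 - 1 + 1 = 31 days (63 - 31 = 32 left)
June 1 → July 1: 30 - 1 + 1 = 30 days (32 - 30 = 2 left)
July 1 + 2 = July 3, 2015


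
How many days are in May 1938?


31 days

Month: May (month 5)
May has 31 days


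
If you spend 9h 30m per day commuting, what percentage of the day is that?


Time: 570 minutes
Day: 1440 minutes
Percentage = (570/1440) × 100 ≈ 39.6%

39.6%


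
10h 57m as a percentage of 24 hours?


0.4563 (45.63%)

Total minutes: 10×60 + 57 = 657
Day = 24×60 = 1440 minutes
Fraction = 657/1440 ≈ 0.4563
As a percentage: 657/1440 × 100 ≈ 45.63%


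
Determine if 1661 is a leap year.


No

Rules: divisible by 4 AND (not by 100 OR by 400)
1661 ÷ 4 = 415 remainder 1 → not divisible by 4
Not divisible by 4 → not a leap year


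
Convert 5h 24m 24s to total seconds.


19464 seconds

Hours: 5 × 3600 = 18000
Minutes: 24 × 60 = 1440
Seconds: 24
Total = 18000 + 1440 + 24 = 19464


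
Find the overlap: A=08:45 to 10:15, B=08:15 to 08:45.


Meeting A: 525-615 (in minutes from midnight)
Meeting B: 495-525
Overlap start = max(525, 495) = 525
Overlap end = min(615, 525) = 525
Overlap = max(0, 525 - 525) = 0 min

0 minutes


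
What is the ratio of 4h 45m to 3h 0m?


Duration 1: 285 minutes
Duration 2: 180 minutes
Ratio = 285:180
GCD = 15
Simplified = 19:12
As a decimal: 19/12 ≈ 1.58

19:12 (1.58)


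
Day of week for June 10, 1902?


Tuesday

Zeller's congruence:
q=10, m=6, k=2, j=19
h = (10 + ⌊13×7/5⌋ + 2 + ⌊2/4⌋ + ⌊19/4⌋ - 2×19) mod 7
= (10 + 18 + 2 + 0 + 4 - 38) mod 7
= -4 mod 7 = 3
h=3 → Tuesday


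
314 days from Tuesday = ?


Monday

Start: Tuesday (index 1)
(1 + 314) mod 7
= 315 mod 7
= 0
Index 0 → Monday


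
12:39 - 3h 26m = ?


09:13

Start: 759 minutes from midnight
Subtract: 206 minutes
Remaining: 759 - 206 = 553
Hours: 9, Minutes: 13


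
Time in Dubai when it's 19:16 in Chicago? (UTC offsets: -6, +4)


05:16 (next day)

Time difference = UTC+4 - UTC-6 = +10 hours
New hour = (19 + 10) mod 24
= 29 mod 24 = 5
Minutes unchanged → 05:16; 29 ≥ 24 → next day


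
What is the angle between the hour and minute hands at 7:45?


Hour hand = 7×30 + 45×0.5 = 232.5°
Minute hand = 45×6 = 270°
Difference = |232.5 - 270| = 37.5°

37.5°


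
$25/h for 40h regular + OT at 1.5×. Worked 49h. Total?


Regular: 40h × $25 = $1000.00
Overtime: 49 - 40 = 9h
OT pay: 9h × $25 × 1.5 = $337.50
Total = $1000.00 + $337.50 = $1337.50

$1337.50


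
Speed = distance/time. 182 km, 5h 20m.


34.1 km/h

Distance: 182 km
Time: 5h 20m = 320 min = 320/60 = 16/3 hours
Speed = 182 ÷ (16/3) = 182 × 3 / 16 = 546/16 ≈ 34.1 km/h


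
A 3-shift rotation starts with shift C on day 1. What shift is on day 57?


Shifts: A, B, C
Start: C (index 2)
Day 57: (2 + 57 - 1) mod 3
= 58 mod 3
= 1
Index 1 → shift B

Shift B


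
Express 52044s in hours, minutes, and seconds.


14h 27m 24s

Hours: 52044 ÷ 3600 = 14 remainder 1644
Minutes: 1644 ÷ 60 = 27 remainder 24
Seconds: 24


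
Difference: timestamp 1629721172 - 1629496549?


224623 seconds (62.4 hours / 2.60 days)

Difference = 1629721172 - 1629496549 = 224623 seconds
In hours: 224623 / 3600 ≈ 62.4
In days: 224623 / 86400 ≈ 2.60


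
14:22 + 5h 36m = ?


19:58

Start: 862 minutes from midnight
Add: 336 minutes
Total: 1198 minutes
Hours: 1198 ÷ 60 = 19 remainder 58


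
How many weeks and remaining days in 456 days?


Weeks: 456 ÷ 7 = 65 remainder 1

65 weeks 1 days


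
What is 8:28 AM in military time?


08:28

Input: 8:28 AM
AM hour stays: 8


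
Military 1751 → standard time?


5:51 PM

Hour: 17
17 - 12 = 5 → PM


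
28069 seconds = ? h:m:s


7h 47m 49s

Hours: 28069 ÷ 3600 = 7 remainder 2869
Minutes: 2869 ÷ 60 = 47 remainder 49
Seconds: 49


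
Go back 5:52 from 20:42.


Start: 1242 minutes from midnight
Subtract: 352 minutes
Remaining: 1242 - 352 = 890
Hours: 14, Minutes: 50

14:50


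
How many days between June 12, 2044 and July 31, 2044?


49 days

From June 12, 2044 to July 31, 2044
Rest of June 2044: 30 - 12 = 18
Days into July 2044: 31
Total = 18 + 31 = 49 days


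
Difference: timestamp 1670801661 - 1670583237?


218424 seconds (60.7 hours / 2.53 days)

Difference = 1670801661 - 1670583237 = 218424 seconds
In hours: 218424 / 3600 ≈ 60.7
In days: 218424 / 86400 ≈ 2.53


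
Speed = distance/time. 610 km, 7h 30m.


81.3 km/h

Distance: 610 km
Time: 7h 30m = 450 min = 450/60 = 15/2 hours
Speed = 610 ÷ (15/2) = 610 × 2 / 15 = 1220/15 ≈ 81.3 km/h


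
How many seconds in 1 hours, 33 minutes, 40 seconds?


Hours: 1 × 3600 = 3600
Minutes: 33 × 60 = 1980
Seconds: 40
Total = 3600 + 1980 + 40 = 5620

5620 seconds


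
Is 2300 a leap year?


No

Rules: divisible by 4 AND (not by 100 OR by 400)
2300 ÷ 4 = 575 exactly → divisible by 4
2300 ÷ 100 = 23 exactly → divisible by 100
2300 ÷ 400 = 5 remainder 300 → not divisible by 400
Divisible by 100 but not by 400 → not a leap year


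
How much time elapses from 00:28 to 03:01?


2h 33m

End time in minutes: 3×60 + 1 = 181
Start time in minutes: 0×60 + 28 = 28
Difference = 181 - 28 = 153 minutes
= 2 hours 33 minutes


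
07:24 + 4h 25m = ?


Start: 444 minutes from midnight
Add: 265 minutes
Total: 709 minutes
Hours: 709 ÷ 60 = 11 remainder 49

11:49


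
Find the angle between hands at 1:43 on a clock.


Hour hand = 1×30 + 43×0.5 = 51.5°
Minute hand = 43×6 = 258°
Difference = |51.5 - 258| = 206.5°
Since > 180°: 360 - 206.5 = 153.5°

153.5°


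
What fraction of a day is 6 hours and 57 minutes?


Total minutes: 6×60 + 57 = 417
Day = 24×60 = 1440 minutes
Fraction = 417/1440 ≈ 0.2896
As a percentage: 417/1440 × 100 ≈ 28.96%

0.2896 (28.96%)


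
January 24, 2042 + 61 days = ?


March 26, 2042

Start: January 24, 2042
Add 61 days
January 24 → February 1: 31 - 24 + 1 = 8 days (61 - 8 = 53 left)
February 1 → March 1: 28 - 1 + 1 = 28 days (53 - 28 = 25 left)
March 1 + 25 = March 26, 2042


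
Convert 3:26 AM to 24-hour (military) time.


Input: 3:26 AM
AM hour stays: 3

03:26


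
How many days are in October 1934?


Month: October (month 10)
October has 31 days

31 days


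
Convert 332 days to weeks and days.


47 weeks 3 days

Weeks: 332 ÷ 7 = 47 remainder 3


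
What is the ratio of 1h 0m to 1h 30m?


Duration 1: 60 minutes
Duration 2: 90 minutes
Ratio = 60:90
GCD = 30
Simplified = 2:3
As a decimal: 2/3 ≈ 0.67

2:3 (0.67)


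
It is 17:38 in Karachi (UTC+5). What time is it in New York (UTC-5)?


Time difference = UTC-5 - UTC+5 = -10 hours
New hour = (17 -10) mod 24
= 7 mod 24 = 7
Minutes unchanged → 07:38

07:38


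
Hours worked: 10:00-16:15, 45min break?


Total time = (16×60+15) - (10×60+0)
= 975 - 600 = 375 min
Minus break: 375 - 45 = 330 min
= 5h 30m

5h 30m (330 minutes)


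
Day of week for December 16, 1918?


Monday

Zeller's congruence:
q=16, m=12, k=18, j=19
h = (16 + ⌊13×13/5⌋ + 18 + ⌊18/4⌋ + ⌊19/4⌋ - 2×19) mod 7
= (16 + 33 + 18 + 4 + 4 - 38) mod 7
= 37 mod 7 = 2
h=2 → Monday


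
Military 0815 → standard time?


8:15 AM

Hour: 8
8 < 12 → AM


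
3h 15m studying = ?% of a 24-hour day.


13.5%

Time: 195 minutes
Day: 1440 minutes
Percentage = (195/1440) × 100 ≈ 13.5%


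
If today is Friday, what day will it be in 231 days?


Start: Friday (index 4)
(4 + 231) mod 7
= 235 mod 7
= 4
Index 4 → Friday

Friday


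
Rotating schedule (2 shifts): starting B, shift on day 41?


Shift B

Shifts: A, B
Start: B (index 1)
Day 41: (1 + 41 - 1) mod 2
= 41 mod 2
= 1
Index 1 → shift B


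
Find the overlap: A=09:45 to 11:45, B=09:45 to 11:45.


Meeting A: 585-705 (in minutes from midnight)
Meeting B: 585-705
Overlap start = max(585, 585) = 585
Overlap end = min(705, 705) = 705
Overlap = max(0, 705 - 585) = 120 min

120 minutes


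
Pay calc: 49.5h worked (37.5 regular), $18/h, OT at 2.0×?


$1107.00

Regular: 37.5h × $18 = $675.00
Overtime: 49.5 - 37.5 = 12.0h
OT pay: 12.0h × $18 × 2.0 = $432.00
Total = $675.00 + $432.00 = $1107.00


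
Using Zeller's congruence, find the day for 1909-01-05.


Tuesday

Zeller's congruence:
q=5, m=13, k=8, j=19
h = (5 + ⌊13×14/5⌋ + 8 + ⌊8/4⌋ + ⌊19/4⌋ - 2×19) mod 7
= (5 + 36 + 8 + 2 + 4 - 38) mod 7
= 17 mod 7 = 3
h=3 → Tuesday


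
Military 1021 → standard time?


10:21 AM

Hour: 10
10 < 12 → AM


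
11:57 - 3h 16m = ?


Start: 717 minutes from midnight
Subtract: 196 minutes
Remaining: 717 - 196 = 521
Hours: 8, Minutes: 41

08:41


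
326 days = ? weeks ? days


Weeks: 326 ÷ 7 = 46 remainder 4

46 weeks 4 days


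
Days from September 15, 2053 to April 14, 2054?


From September 15, 2053 to April 14, 2054
Rest of September 2053: 30 - 15 = 15
Full months: October 31, November 30, December 31, January 31, February 2054 28, March 31
Days into April 2054: 14
Total = 15 + 31 + 30 + 31 + 31 + 28 + 31 + 14 = 211 days

211 days
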